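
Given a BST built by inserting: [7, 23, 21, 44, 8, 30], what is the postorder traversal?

Tree insertion order: [7, 23, 21, 44, 8, 30]
Tree (level-order array): [7, None, 23, 21, 44, 8, None, 30]
Postorder traversal: [8, 21, 30, 44, 23, 7]


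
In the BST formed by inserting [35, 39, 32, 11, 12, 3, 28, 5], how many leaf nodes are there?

Tree built from: [35, 39, 32, 11, 12, 3, 28, 5]
Tree (level-order array): [35, 32, 39, 11, None, None, None, 3, 12, None, 5, None, 28]
Rule: A leaf has 0 children.
Per-node child counts:
  node 35: 2 child(ren)
  node 32: 1 child(ren)
  node 11: 2 child(ren)
  node 3: 1 child(ren)
  node 5: 0 child(ren)
  node 12: 1 child(ren)
  node 28: 0 child(ren)
  node 39: 0 child(ren)
Matching nodes: [5, 28, 39]
Count of leaf nodes: 3


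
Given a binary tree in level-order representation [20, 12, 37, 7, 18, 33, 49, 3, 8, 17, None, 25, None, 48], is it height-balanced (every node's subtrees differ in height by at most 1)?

Tree (level-order array): [20, 12, 37, 7, 18, 33, 49, 3, 8, 17, None, 25, None, 48]
Definition: a tree is height-balanced if, at every node, |h(left) - h(right)| <= 1 (empty subtree has height -1).
Bottom-up per-node check:
  node 3: h_left=-1, h_right=-1, diff=0 [OK], height=0
  node 8: h_left=-1, h_right=-1, diff=0 [OK], height=0
  node 7: h_left=0, h_right=0, diff=0 [OK], height=1
  node 17: h_left=-1, h_right=-1, diff=0 [OK], height=0
  node 18: h_left=0, h_right=-1, diff=1 [OK], height=1
  node 12: h_left=1, h_right=1, diff=0 [OK], height=2
  node 25: h_left=-1, h_right=-1, diff=0 [OK], height=0
  node 33: h_left=0, h_right=-1, diff=1 [OK], height=1
  node 48: h_left=-1, h_right=-1, diff=0 [OK], height=0
  node 49: h_left=0, h_right=-1, diff=1 [OK], height=1
  node 37: h_left=1, h_right=1, diff=0 [OK], height=2
  node 20: h_left=2, h_right=2, diff=0 [OK], height=3
All nodes satisfy the balance condition.
Result: Balanced


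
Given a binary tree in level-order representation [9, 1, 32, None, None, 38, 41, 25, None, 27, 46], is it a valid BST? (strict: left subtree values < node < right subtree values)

Level-order array: [9, 1, 32, None, None, 38, 41, 25, None, 27, 46]
Validate using subtree bounds (lo, hi): at each node, require lo < value < hi,
then recurse left with hi=value and right with lo=value.
Preorder trace (stopping at first violation):
  at node 9 with bounds (-inf, +inf): OK
  at node 1 with bounds (-inf, 9): OK
  at node 32 with bounds (9, +inf): OK
  at node 38 with bounds (9, 32): VIOLATION
Node 38 violates its bound: not (9 < 38 < 32).
Result: Not a valid BST


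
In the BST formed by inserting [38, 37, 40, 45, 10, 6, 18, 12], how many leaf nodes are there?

Tree built from: [38, 37, 40, 45, 10, 6, 18, 12]
Tree (level-order array): [38, 37, 40, 10, None, None, 45, 6, 18, None, None, None, None, 12]
Rule: A leaf has 0 children.
Per-node child counts:
  node 38: 2 child(ren)
  node 37: 1 child(ren)
  node 10: 2 child(ren)
  node 6: 0 child(ren)
  node 18: 1 child(ren)
  node 12: 0 child(ren)
  node 40: 1 child(ren)
  node 45: 0 child(ren)
Matching nodes: [6, 12, 45]
Count of leaf nodes: 3


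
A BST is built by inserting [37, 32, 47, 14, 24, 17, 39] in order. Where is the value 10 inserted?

Starting tree (level order): [37, 32, 47, 14, None, 39, None, None, 24, None, None, 17]
Insertion path: 37 -> 32 -> 14
Result: insert 10 as left child of 14
Final tree (level order): [37, 32, 47, 14, None, 39, None, 10, 24, None, None, None, None, 17]


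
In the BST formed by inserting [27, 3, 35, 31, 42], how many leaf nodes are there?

Tree built from: [27, 3, 35, 31, 42]
Tree (level-order array): [27, 3, 35, None, None, 31, 42]
Rule: A leaf has 0 children.
Per-node child counts:
  node 27: 2 child(ren)
  node 3: 0 child(ren)
  node 35: 2 child(ren)
  node 31: 0 child(ren)
  node 42: 0 child(ren)
Matching nodes: [3, 31, 42]
Count of leaf nodes: 3


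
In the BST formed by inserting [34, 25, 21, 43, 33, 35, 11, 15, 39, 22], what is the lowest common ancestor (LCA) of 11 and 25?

Tree insertion order: [34, 25, 21, 43, 33, 35, 11, 15, 39, 22]
Tree (level-order array): [34, 25, 43, 21, 33, 35, None, 11, 22, None, None, None, 39, None, 15]
In a BST, the LCA of p=11, q=25 is the first node v on the
root-to-leaf path with p <= v <= q (go left if both < v, right if both > v).
Walk from root:
  at 34: both 11 and 25 < 34, go left
  at 25: 11 <= 25 <= 25, this is the LCA
LCA = 25


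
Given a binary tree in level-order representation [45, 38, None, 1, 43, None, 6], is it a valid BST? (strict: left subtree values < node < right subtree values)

Level-order array: [45, 38, None, 1, 43, None, 6]
Validate using subtree bounds (lo, hi): at each node, require lo < value < hi,
then recurse left with hi=value and right with lo=value.
Preorder trace (stopping at first violation):
  at node 45 with bounds (-inf, +inf): OK
  at node 38 with bounds (-inf, 45): OK
  at node 1 with bounds (-inf, 38): OK
  at node 6 with bounds (1, 38): OK
  at node 43 with bounds (38, 45): OK
No violation found at any node.
Result: Valid BST


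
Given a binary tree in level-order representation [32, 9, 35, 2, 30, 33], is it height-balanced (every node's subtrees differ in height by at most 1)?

Tree (level-order array): [32, 9, 35, 2, 30, 33]
Definition: a tree is height-balanced if, at every node, |h(left) - h(right)| <= 1 (empty subtree has height -1).
Bottom-up per-node check:
  node 2: h_left=-1, h_right=-1, diff=0 [OK], height=0
  node 30: h_left=-1, h_right=-1, diff=0 [OK], height=0
  node 9: h_left=0, h_right=0, diff=0 [OK], height=1
  node 33: h_left=-1, h_right=-1, diff=0 [OK], height=0
  node 35: h_left=0, h_right=-1, diff=1 [OK], height=1
  node 32: h_left=1, h_right=1, diff=0 [OK], height=2
All nodes satisfy the balance condition.
Result: Balanced


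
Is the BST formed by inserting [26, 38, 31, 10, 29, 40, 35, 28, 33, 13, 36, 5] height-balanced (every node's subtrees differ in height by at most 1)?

Tree (level-order array): [26, 10, 38, 5, 13, 31, 40, None, None, None, None, 29, 35, None, None, 28, None, 33, 36]
Definition: a tree is height-balanced if, at every node, |h(left) - h(right)| <= 1 (empty subtree has height -1).
Bottom-up per-node check:
  node 5: h_left=-1, h_right=-1, diff=0 [OK], height=0
  node 13: h_left=-1, h_right=-1, diff=0 [OK], height=0
  node 10: h_left=0, h_right=0, diff=0 [OK], height=1
  node 28: h_left=-1, h_right=-1, diff=0 [OK], height=0
  node 29: h_left=0, h_right=-1, diff=1 [OK], height=1
  node 33: h_left=-1, h_right=-1, diff=0 [OK], height=0
  node 36: h_left=-1, h_right=-1, diff=0 [OK], height=0
  node 35: h_left=0, h_right=0, diff=0 [OK], height=1
  node 31: h_left=1, h_right=1, diff=0 [OK], height=2
  node 40: h_left=-1, h_right=-1, diff=0 [OK], height=0
  node 38: h_left=2, h_right=0, diff=2 [FAIL (|2-0|=2 > 1)], height=3
  node 26: h_left=1, h_right=3, diff=2 [FAIL (|1-3|=2 > 1)], height=4
Node 38 violates the condition: |2 - 0| = 2 > 1.
Result: Not balanced


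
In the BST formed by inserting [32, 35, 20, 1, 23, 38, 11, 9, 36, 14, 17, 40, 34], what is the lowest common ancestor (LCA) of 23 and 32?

Tree insertion order: [32, 35, 20, 1, 23, 38, 11, 9, 36, 14, 17, 40, 34]
Tree (level-order array): [32, 20, 35, 1, 23, 34, 38, None, 11, None, None, None, None, 36, 40, 9, 14, None, None, None, None, None, None, None, 17]
In a BST, the LCA of p=23, q=32 is the first node v on the
root-to-leaf path with p <= v <= q (go left if both < v, right if both > v).
Walk from root:
  at 32: 23 <= 32 <= 32, this is the LCA
LCA = 32


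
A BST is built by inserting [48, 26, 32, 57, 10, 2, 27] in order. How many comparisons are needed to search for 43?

Search path for 43: 48 -> 26 -> 32
Found: False
Comparisons: 3


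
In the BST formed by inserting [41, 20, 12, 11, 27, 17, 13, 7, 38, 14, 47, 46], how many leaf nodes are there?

Tree built from: [41, 20, 12, 11, 27, 17, 13, 7, 38, 14, 47, 46]
Tree (level-order array): [41, 20, 47, 12, 27, 46, None, 11, 17, None, 38, None, None, 7, None, 13, None, None, None, None, None, None, 14]
Rule: A leaf has 0 children.
Per-node child counts:
  node 41: 2 child(ren)
  node 20: 2 child(ren)
  node 12: 2 child(ren)
  node 11: 1 child(ren)
  node 7: 0 child(ren)
  node 17: 1 child(ren)
  node 13: 1 child(ren)
  node 14: 0 child(ren)
  node 27: 1 child(ren)
  node 38: 0 child(ren)
  node 47: 1 child(ren)
  node 46: 0 child(ren)
Matching nodes: [7, 14, 38, 46]
Count of leaf nodes: 4


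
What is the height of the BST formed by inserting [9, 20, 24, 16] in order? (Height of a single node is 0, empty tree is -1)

Insertion order: [9, 20, 24, 16]
Tree (level-order array): [9, None, 20, 16, 24]
Compute height bottom-up (empty subtree = -1):
  height(16) = 1 + max(-1, -1) = 0
  height(24) = 1 + max(-1, -1) = 0
  height(20) = 1 + max(0, 0) = 1
  height(9) = 1 + max(-1, 1) = 2
Height = 2


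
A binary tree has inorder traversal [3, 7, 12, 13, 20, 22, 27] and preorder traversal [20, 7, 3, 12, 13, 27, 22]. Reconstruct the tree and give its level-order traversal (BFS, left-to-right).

Inorder:  [3, 7, 12, 13, 20, 22, 27]
Preorder: [20, 7, 3, 12, 13, 27, 22]
Algorithm: preorder visits root first, so consume preorder in order;
for each root, split the current inorder slice at that value into
left-subtree inorder and right-subtree inorder, then recurse.
Recursive splits:
  root=20; inorder splits into left=[3, 7, 12, 13], right=[22, 27]
  root=7; inorder splits into left=[3], right=[12, 13]
  root=3; inorder splits into left=[], right=[]
  root=12; inorder splits into left=[], right=[13]
  root=13; inorder splits into left=[], right=[]
  root=27; inorder splits into left=[22], right=[]
  root=22; inorder splits into left=[], right=[]
Reconstructed level-order: [20, 7, 27, 3, 12, 22, 13]


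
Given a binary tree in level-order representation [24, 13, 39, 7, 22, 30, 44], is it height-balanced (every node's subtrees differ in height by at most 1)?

Tree (level-order array): [24, 13, 39, 7, 22, 30, 44]
Definition: a tree is height-balanced if, at every node, |h(left) - h(right)| <= 1 (empty subtree has height -1).
Bottom-up per-node check:
  node 7: h_left=-1, h_right=-1, diff=0 [OK], height=0
  node 22: h_left=-1, h_right=-1, diff=0 [OK], height=0
  node 13: h_left=0, h_right=0, diff=0 [OK], height=1
  node 30: h_left=-1, h_right=-1, diff=0 [OK], height=0
  node 44: h_left=-1, h_right=-1, diff=0 [OK], height=0
  node 39: h_left=0, h_right=0, diff=0 [OK], height=1
  node 24: h_left=1, h_right=1, diff=0 [OK], height=2
All nodes satisfy the balance condition.
Result: Balanced


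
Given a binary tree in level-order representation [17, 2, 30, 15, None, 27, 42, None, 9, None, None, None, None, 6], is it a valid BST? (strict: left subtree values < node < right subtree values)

Level-order array: [17, 2, 30, 15, None, 27, 42, None, 9, None, None, None, None, 6]
Validate using subtree bounds (lo, hi): at each node, require lo < value < hi,
then recurse left with hi=value and right with lo=value.
Preorder trace (stopping at first violation):
  at node 17 with bounds (-inf, +inf): OK
  at node 2 with bounds (-inf, 17): OK
  at node 15 with bounds (-inf, 2): VIOLATION
Node 15 violates its bound: not (-inf < 15 < 2).
Result: Not a valid BST


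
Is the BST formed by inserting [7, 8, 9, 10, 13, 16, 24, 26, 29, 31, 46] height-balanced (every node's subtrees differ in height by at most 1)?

Tree (level-order array): [7, None, 8, None, 9, None, 10, None, 13, None, 16, None, 24, None, 26, None, 29, None, 31, None, 46]
Definition: a tree is height-balanced if, at every node, |h(left) - h(right)| <= 1 (empty subtree has height -1).
Bottom-up per-node check:
  node 46: h_left=-1, h_right=-1, diff=0 [OK], height=0
  node 31: h_left=-1, h_right=0, diff=1 [OK], height=1
  node 29: h_left=-1, h_right=1, diff=2 [FAIL (|-1-1|=2 > 1)], height=2
  node 26: h_left=-1, h_right=2, diff=3 [FAIL (|-1-2|=3 > 1)], height=3
  node 24: h_left=-1, h_right=3, diff=4 [FAIL (|-1-3|=4 > 1)], height=4
  node 16: h_left=-1, h_right=4, diff=5 [FAIL (|-1-4|=5 > 1)], height=5
  node 13: h_left=-1, h_right=5, diff=6 [FAIL (|-1-5|=6 > 1)], height=6
  node 10: h_left=-1, h_right=6, diff=7 [FAIL (|-1-6|=7 > 1)], height=7
  node 9: h_left=-1, h_right=7, diff=8 [FAIL (|-1-7|=8 > 1)], height=8
  node 8: h_left=-1, h_right=8, diff=9 [FAIL (|-1-8|=9 > 1)], height=9
  node 7: h_left=-1, h_right=9, diff=10 [FAIL (|-1-9|=10 > 1)], height=10
Node 29 violates the condition: |-1 - 1| = 2 > 1.
Result: Not balanced


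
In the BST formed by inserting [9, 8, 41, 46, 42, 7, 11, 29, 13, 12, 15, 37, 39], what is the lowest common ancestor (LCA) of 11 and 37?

Tree insertion order: [9, 8, 41, 46, 42, 7, 11, 29, 13, 12, 15, 37, 39]
Tree (level-order array): [9, 8, 41, 7, None, 11, 46, None, None, None, 29, 42, None, 13, 37, None, None, 12, 15, None, 39]
In a BST, the LCA of p=11, q=37 is the first node v on the
root-to-leaf path with p <= v <= q (go left if both < v, right if both > v).
Walk from root:
  at 9: both 11 and 37 > 9, go right
  at 41: both 11 and 37 < 41, go left
  at 11: 11 <= 11 <= 37, this is the LCA
LCA = 11


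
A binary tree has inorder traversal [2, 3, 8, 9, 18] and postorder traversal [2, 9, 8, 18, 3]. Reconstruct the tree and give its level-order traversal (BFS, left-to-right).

Inorder:   [2, 3, 8, 9, 18]
Postorder: [2, 9, 8, 18, 3]
Algorithm: postorder visits root last, so walk postorder right-to-left;
each value is the root of the current inorder slice — split it at that
value, recurse on the right subtree first, then the left.
Recursive splits:
  root=3; inorder splits into left=[2], right=[8, 9, 18]
  root=18; inorder splits into left=[8, 9], right=[]
  root=8; inorder splits into left=[], right=[9]
  root=9; inorder splits into left=[], right=[]
  root=2; inorder splits into left=[], right=[]
Reconstructed level-order: [3, 2, 18, 8, 9]


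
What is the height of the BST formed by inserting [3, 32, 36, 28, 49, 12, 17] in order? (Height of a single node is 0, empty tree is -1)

Insertion order: [3, 32, 36, 28, 49, 12, 17]
Tree (level-order array): [3, None, 32, 28, 36, 12, None, None, 49, None, 17]
Compute height bottom-up (empty subtree = -1):
  height(17) = 1 + max(-1, -1) = 0
  height(12) = 1 + max(-1, 0) = 1
  height(28) = 1 + max(1, -1) = 2
  height(49) = 1 + max(-1, -1) = 0
  height(36) = 1 + max(-1, 0) = 1
  height(32) = 1 + max(2, 1) = 3
  height(3) = 1 + max(-1, 3) = 4
Height = 4


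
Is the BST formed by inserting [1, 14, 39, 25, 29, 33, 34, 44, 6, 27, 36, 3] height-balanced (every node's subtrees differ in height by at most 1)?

Tree (level-order array): [1, None, 14, 6, 39, 3, None, 25, 44, None, None, None, 29, None, None, 27, 33, None, None, None, 34, None, 36]
Definition: a tree is height-balanced if, at every node, |h(left) - h(right)| <= 1 (empty subtree has height -1).
Bottom-up per-node check:
  node 3: h_left=-1, h_right=-1, diff=0 [OK], height=0
  node 6: h_left=0, h_right=-1, diff=1 [OK], height=1
  node 27: h_left=-1, h_right=-1, diff=0 [OK], height=0
  node 36: h_left=-1, h_right=-1, diff=0 [OK], height=0
  node 34: h_left=-1, h_right=0, diff=1 [OK], height=1
  node 33: h_left=-1, h_right=1, diff=2 [FAIL (|-1-1|=2 > 1)], height=2
  node 29: h_left=0, h_right=2, diff=2 [FAIL (|0-2|=2 > 1)], height=3
  node 25: h_left=-1, h_right=3, diff=4 [FAIL (|-1-3|=4 > 1)], height=4
  node 44: h_left=-1, h_right=-1, diff=0 [OK], height=0
  node 39: h_left=4, h_right=0, diff=4 [FAIL (|4-0|=4 > 1)], height=5
  node 14: h_left=1, h_right=5, diff=4 [FAIL (|1-5|=4 > 1)], height=6
  node 1: h_left=-1, h_right=6, diff=7 [FAIL (|-1-6|=7 > 1)], height=7
Node 33 violates the condition: |-1 - 1| = 2 > 1.
Result: Not balanced


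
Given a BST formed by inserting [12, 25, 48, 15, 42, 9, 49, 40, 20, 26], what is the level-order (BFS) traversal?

Tree insertion order: [12, 25, 48, 15, 42, 9, 49, 40, 20, 26]
Tree (level-order array): [12, 9, 25, None, None, 15, 48, None, 20, 42, 49, None, None, 40, None, None, None, 26]
BFS from the root, enqueuing left then right child of each popped node:
  queue [12] -> pop 12, enqueue [9, 25], visited so far: [12]
  queue [9, 25] -> pop 9, enqueue [none], visited so far: [12, 9]
  queue [25] -> pop 25, enqueue [15, 48], visited so far: [12, 9, 25]
  queue [15, 48] -> pop 15, enqueue [20], visited so far: [12, 9, 25, 15]
  queue [48, 20] -> pop 48, enqueue [42, 49], visited so far: [12, 9, 25, 15, 48]
  queue [20, 42, 49] -> pop 20, enqueue [none], visited so far: [12, 9, 25, 15, 48, 20]
  queue [42, 49] -> pop 42, enqueue [40], visited so far: [12, 9, 25, 15, 48, 20, 42]
  queue [49, 40] -> pop 49, enqueue [none], visited so far: [12, 9, 25, 15, 48, 20, 42, 49]
  queue [40] -> pop 40, enqueue [26], visited so far: [12, 9, 25, 15, 48, 20, 42, 49, 40]
  queue [26] -> pop 26, enqueue [none], visited so far: [12, 9, 25, 15, 48, 20, 42, 49, 40, 26]
Result: [12, 9, 25, 15, 48, 20, 42, 49, 40, 26]


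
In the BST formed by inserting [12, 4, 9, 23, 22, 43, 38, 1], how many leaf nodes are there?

Tree built from: [12, 4, 9, 23, 22, 43, 38, 1]
Tree (level-order array): [12, 4, 23, 1, 9, 22, 43, None, None, None, None, None, None, 38]
Rule: A leaf has 0 children.
Per-node child counts:
  node 12: 2 child(ren)
  node 4: 2 child(ren)
  node 1: 0 child(ren)
  node 9: 0 child(ren)
  node 23: 2 child(ren)
  node 22: 0 child(ren)
  node 43: 1 child(ren)
  node 38: 0 child(ren)
Matching nodes: [1, 9, 22, 38]
Count of leaf nodes: 4


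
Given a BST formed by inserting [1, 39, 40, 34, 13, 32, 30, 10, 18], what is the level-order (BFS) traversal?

Tree insertion order: [1, 39, 40, 34, 13, 32, 30, 10, 18]
Tree (level-order array): [1, None, 39, 34, 40, 13, None, None, None, 10, 32, None, None, 30, None, 18]
BFS from the root, enqueuing left then right child of each popped node:
  queue [1] -> pop 1, enqueue [39], visited so far: [1]
  queue [39] -> pop 39, enqueue [34, 40], visited so far: [1, 39]
  queue [34, 40] -> pop 34, enqueue [13], visited so far: [1, 39, 34]
  queue [40, 13] -> pop 40, enqueue [none], visited so far: [1, 39, 34, 40]
  queue [13] -> pop 13, enqueue [10, 32], visited so far: [1, 39, 34, 40, 13]
  queue [10, 32] -> pop 10, enqueue [none], visited so far: [1, 39, 34, 40, 13, 10]
  queue [32] -> pop 32, enqueue [30], visited so far: [1, 39, 34, 40, 13, 10, 32]
  queue [30] -> pop 30, enqueue [18], visited so far: [1, 39, 34, 40, 13, 10, 32, 30]
  queue [18] -> pop 18, enqueue [none], visited so far: [1, 39, 34, 40, 13, 10, 32, 30, 18]
Result: [1, 39, 34, 40, 13, 10, 32, 30, 18]


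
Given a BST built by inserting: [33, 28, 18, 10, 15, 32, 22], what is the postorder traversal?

Tree insertion order: [33, 28, 18, 10, 15, 32, 22]
Tree (level-order array): [33, 28, None, 18, 32, 10, 22, None, None, None, 15]
Postorder traversal: [15, 10, 22, 18, 32, 28, 33]


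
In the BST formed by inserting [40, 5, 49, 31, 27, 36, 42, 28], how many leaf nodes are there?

Tree built from: [40, 5, 49, 31, 27, 36, 42, 28]
Tree (level-order array): [40, 5, 49, None, 31, 42, None, 27, 36, None, None, None, 28]
Rule: A leaf has 0 children.
Per-node child counts:
  node 40: 2 child(ren)
  node 5: 1 child(ren)
  node 31: 2 child(ren)
  node 27: 1 child(ren)
  node 28: 0 child(ren)
  node 36: 0 child(ren)
  node 49: 1 child(ren)
  node 42: 0 child(ren)
Matching nodes: [28, 36, 42]
Count of leaf nodes: 3


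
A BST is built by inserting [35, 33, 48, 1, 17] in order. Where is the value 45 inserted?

Starting tree (level order): [35, 33, 48, 1, None, None, None, None, 17]
Insertion path: 35 -> 48
Result: insert 45 as left child of 48
Final tree (level order): [35, 33, 48, 1, None, 45, None, None, 17]


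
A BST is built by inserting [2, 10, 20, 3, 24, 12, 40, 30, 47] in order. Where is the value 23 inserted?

Starting tree (level order): [2, None, 10, 3, 20, None, None, 12, 24, None, None, None, 40, 30, 47]
Insertion path: 2 -> 10 -> 20 -> 24
Result: insert 23 as left child of 24
Final tree (level order): [2, None, 10, 3, 20, None, None, 12, 24, None, None, 23, 40, None, None, 30, 47]


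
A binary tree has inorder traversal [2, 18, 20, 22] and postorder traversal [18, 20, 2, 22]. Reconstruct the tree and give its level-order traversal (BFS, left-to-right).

Inorder:   [2, 18, 20, 22]
Postorder: [18, 20, 2, 22]
Algorithm: postorder visits root last, so walk postorder right-to-left;
each value is the root of the current inorder slice — split it at that
value, recurse on the right subtree first, then the left.
Recursive splits:
  root=22; inorder splits into left=[2, 18, 20], right=[]
  root=2; inorder splits into left=[], right=[18, 20]
  root=20; inorder splits into left=[18], right=[]
  root=18; inorder splits into left=[], right=[]
Reconstructed level-order: [22, 2, 20, 18]


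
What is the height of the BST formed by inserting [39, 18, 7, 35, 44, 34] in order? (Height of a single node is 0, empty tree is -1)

Insertion order: [39, 18, 7, 35, 44, 34]
Tree (level-order array): [39, 18, 44, 7, 35, None, None, None, None, 34]
Compute height bottom-up (empty subtree = -1):
  height(7) = 1 + max(-1, -1) = 0
  height(34) = 1 + max(-1, -1) = 0
  height(35) = 1 + max(0, -1) = 1
  height(18) = 1 + max(0, 1) = 2
  height(44) = 1 + max(-1, -1) = 0
  height(39) = 1 + max(2, 0) = 3
Height = 3


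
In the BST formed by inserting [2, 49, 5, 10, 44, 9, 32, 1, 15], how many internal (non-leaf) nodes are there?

Tree built from: [2, 49, 5, 10, 44, 9, 32, 1, 15]
Tree (level-order array): [2, 1, 49, None, None, 5, None, None, 10, 9, 44, None, None, 32, None, 15]
Rule: An internal node has at least one child.
Per-node child counts:
  node 2: 2 child(ren)
  node 1: 0 child(ren)
  node 49: 1 child(ren)
  node 5: 1 child(ren)
  node 10: 2 child(ren)
  node 9: 0 child(ren)
  node 44: 1 child(ren)
  node 32: 1 child(ren)
  node 15: 0 child(ren)
Matching nodes: [2, 49, 5, 10, 44, 32]
Count of internal (non-leaf) nodes: 6


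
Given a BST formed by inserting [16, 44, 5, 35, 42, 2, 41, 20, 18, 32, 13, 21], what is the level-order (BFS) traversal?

Tree insertion order: [16, 44, 5, 35, 42, 2, 41, 20, 18, 32, 13, 21]
Tree (level-order array): [16, 5, 44, 2, 13, 35, None, None, None, None, None, 20, 42, 18, 32, 41, None, None, None, 21]
BFS from the root, enqueuing left then right child of each popped node:
  queue [16] -> pop 16, enqueue [5, 44], visited so far: [16]
  queue [5, 44] -> pop 5, enqueue [2, 13], visited so far: [16, 5]
  queue [44, 2, 13] -> pop 44, enqueue [35], visited so far: [16, 5, 44]
  queue [2, 13, 35] -> pop 2, enqueue [none], visited so far: [16, 5, 44, 2]
  queue [13, 35] -> pop 13, enqueue [none], visited so far: [16, 5, 44, 2, 13]
  queue [35] -> pop 35, enqueue [20, 42], visited so far: [16, 5, 44, 2, 13, 35]
  queue [20, 42] -> pop 20, enqueue [18, 32], visited so far: [16, 5, 44, 2, 13, 35, 20]
  queue [42, 18, 32] -> pop 42, enqueue [41], visited so far: [16, 5, 44, 2, 13, 35, 20, 42]
  queue [18, 32, 41] -> pop 18, enqueue [none], visited so far: [16, 5, 44, 2, 13, 35, 20, 42, 18]
  queue [32, 41] -> pop 32, enqueue [21], visited so far: [16, 5, 44, 2, 13, 35, 20, 42, 18, 32]
  queue [41, 21] -> pop 41, enqueue [none], visited so far: [16, 5, 44, 2, 13, 35, 20, 42, 18, 32, 41]
  queue [21] -> pop 21, enqueue [none], visited so far: [16, 5, 44, 2, 13, 35, 20, 42, 18, 32, 41, 21]
Result: [16, 5, 44, 2, 13, 35, 20, 42, 18, 32, 41, 21]


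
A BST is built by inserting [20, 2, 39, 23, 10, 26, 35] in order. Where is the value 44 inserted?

Starting tree (level order): [20, 2, 39, None, 10, 23, None, None, None, None, 26, None, 35]
Insertion path: 20 -> 39
Result: insert 44 as right child of 39
Final tree (level order): [20, 2, 39, None, 10, 23, 44, None, None, None, 26, None, None, None, 35]


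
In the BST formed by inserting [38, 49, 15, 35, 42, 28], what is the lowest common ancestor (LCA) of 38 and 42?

Tree insertion order: [38, 49, 15, 35, 42, 28]
Tree (level-order array): [38, 15, 49, None, 35, 42, None, 28]
In a BST, the LCA of p=38, q=42 is the first node v on the
root-to-leaf path with p <= v <= q (go left if both < v, right if both > v).
Walk from root:
  at 38: 38 <= 38 <= 42, this is the LCA
LCA = 38


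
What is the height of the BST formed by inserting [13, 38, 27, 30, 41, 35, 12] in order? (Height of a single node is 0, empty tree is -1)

Insertion order: [13, 38, 27, 30, 41, 35, 12]
Tree (level-order array): [13, 12, 38, None, None, 27, 41, None, 30, None, None, None, 35]
Compute height bottom-up (empty subtree = -1):
  height(12) = 1 + max(-1, -1) = 0
  height(35) = 1 + max(-1, -1) = 0
  height(30) = 1 + max(-1, 0) = 1
  height(27) = 1 + max(-1, 1) = 2
  height(41) = 1 + max(-1, -1) = 0
  height(38) = 1 + max(2, 0) = 3
  height(13) = 1 + max(0, 3) = 4
Height = 4


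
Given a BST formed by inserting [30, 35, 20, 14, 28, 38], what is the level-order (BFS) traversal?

Tree insertion order: [30, 35, 20, 14, 28, 38]
Tree (level-order array): [30, 20, 35, 14, 28, None, 38]
BFS from the root, enqueuing left then right child of each popped node:
  queue [30] -> pop 30, enqueue [20, 35], visited so far: [30]
  queue [20, 35] -> pop 20, enqueue [14, 28], visited so far: [30, 20]
  queue [35, 14, 28] -> pop 35, enqueue [38], visited so far: [30, 20, 35]
  queue [14, 28, 38] -> pop 14, enqueue [none], visited so far: [30, 20, 35, 14]
  queue [28, 38] -> pop 28, enqueue [none], visited so far: [30, 20, 35, 14, 28]
  queue [38] -> pop 38, enqueue [none], visited so far: [30, 20, 35, 14, 28, 38]
Result: [30, 20, 35, 14, 28, 38]


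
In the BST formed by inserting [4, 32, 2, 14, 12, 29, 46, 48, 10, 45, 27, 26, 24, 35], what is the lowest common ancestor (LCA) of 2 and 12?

Tree insertion order: [4, 32, 2, 14, 12, 29, 46, 48, 10, 45, 27, 26, 24, 35]
Tree (level-order array): [4, 2, 32, None, None, 14, 46, 12, 29, 45, 48, 10, None, 27, None, 35, None, None, None, None, None, 26, None, None, None, 24]
In a BST, the LCA of p=2, q=12 is the first node v on the
root-to-leaf path with p <= v <= q (go left if both < v, right if both > v).
Walk from root:
  at 4: 2 <= 4 <= 12, this is the LCA
LCA = 4


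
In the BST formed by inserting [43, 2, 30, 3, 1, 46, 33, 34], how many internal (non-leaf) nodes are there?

Tree built from: [43, 2, 30, 3, 1, 46, 33, 34]
Tree (level-order array): [43, 2, 46, 1, 30, None, None, None, None, 3, 33, None, None, None, 34]
Rule: An internal node has at least one child.
Per-node child counts:
  node 43: 2 child(ren)
  node 2: 2 child(ren)
  node 1: 0 child(ren)
  node 30: 2 child(ren)
  node 3: 0 child(ren)
  node 33: 1 child(ren)
  node 34: 0 child(ren)
  node 46: 0 child(ren)
Matching nodes: [43, 2, 30, 33]
Count of internal (non-leaf) nodes: 4


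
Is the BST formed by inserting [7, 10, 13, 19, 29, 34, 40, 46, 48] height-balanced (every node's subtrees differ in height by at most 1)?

Tree (level-order array): [7, None, 10, None, 13, None, 19, None, 29, None, 34, None, 40, None, 46, None, 48]
Definition: a tree is height-balanced if, at every node, |h(left) - h(right)| <= 1 (empty subtree has height -1).
Bottom-up per-node check:
  node 48: h_left=-1, h_right=-1, diff=0 [OK], height=0
  node 46: h_left=-1, h_right=0, diff=1 [OK], height=1
  node 40: h_left=-1, h_right=1, diff=2 [FAIL (|-1-1|=2 > 1)], height=2
  node 34: h_left=-1, h_right=2, diff=3 [FAIL (|-1-2|=3 > 1)], height=3
  node 29: h_left=-1, h_right=3, diff=4 [FAIL (|-1-3|=4 > 1)], height=4
  node 19: h_left=-1, h_right=4, diff=5 [FAIL (|-1-4|=5 > 1)], height=5
  node 13: h_left=-1, h_right=5, diff=6 [FAIL (|-1-5|=6 > 1)], height=6
  node 10: h_left=-1, h_right=6, diff=7 [FAIL (|-1-6|=7 > 1)], height=7
  node 7: h_left=-1, h_right=7, diff=8 [FAIL (|-1-7|=8 > 1)], height=8
Node 40 violates the condition: |-1 - 1| = 2 > 1.
Result: Not balanced


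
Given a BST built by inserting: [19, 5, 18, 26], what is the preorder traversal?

Tree insertion order: [19, 5, 18, 26]
Tree (level-order array): [19, 5, 26, None, 18]
Preorder traversal: [19, 5, 18, 26]


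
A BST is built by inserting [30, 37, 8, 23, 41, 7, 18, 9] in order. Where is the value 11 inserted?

Starting tree (level order): [30, 8, 37, 7, 23, None, 41, None, None, 18, None, None, None, 9]
Insertion path: 30 -> 8 -> 23 -> 18 -> 9
Result: insert 11 as right child of 9
Final tree (level order): [30, 8, 37, 7, 23, None, 41, None, None, 18, None, None, None, 9, None, None, 11]


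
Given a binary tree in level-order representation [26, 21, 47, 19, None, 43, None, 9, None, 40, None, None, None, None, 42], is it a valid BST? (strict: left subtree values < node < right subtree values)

Level-order array: [26, 21, 47, 19, None, 43, None, 9, None, 40, None, None, None, None, 42]
Validate using subtree bounds (lo, hi): at each node, require lo < value < hi,
then recurse left with hi=value and right with lo=value.
Preorder trace (stopping at first violation):
  at node 26 with bounds (-inf, +inf): OK
  at node 21 with bounds (-inf, 26): OK
  at node 19 with bounds (-inf, 21): OK
  at node 9 with bounds (-inf, 19): OK
  at node 47 with bounds (26, +inf): OK
  at node 43 with bounds (26, 47): OK
  at node 40 with bounds (26, 43): OK
  at node 42 with bounds (40, 43): OK
No violation found at any node.
Result: Valid BST


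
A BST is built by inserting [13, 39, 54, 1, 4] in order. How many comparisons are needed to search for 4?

Search path for 4: 13 -> 1 -> 4
Found: True
Comparisons: 3


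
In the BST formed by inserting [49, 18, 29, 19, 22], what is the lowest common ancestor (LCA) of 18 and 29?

Tree insertion order: [49, 18, 29, 19, 22]
Tree (level-order array): [49, 18, None, None, 29, 19, None, None, 22]
In a BST, the LCA of p=18, q=29 is the first node v on the
root-to-leaf path with p <= v <= q (go left if both < v, right if both > v).
Walk from root:
  at 49: both 18 and 29 < 49, go left
  at 18: 18 <= 18 <= 29, this is the LCA
LCA = 18


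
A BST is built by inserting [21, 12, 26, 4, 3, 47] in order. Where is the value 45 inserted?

Starting tree (level order): [21, 12, 26, 4, None, None, 47, 3]
Insertion path: 21 -> 26 -> 47
Result: insert 45 as left child of 47
Final tree (level order): [21, 12, 26, 4, None, None, 47, 3, None, 45]


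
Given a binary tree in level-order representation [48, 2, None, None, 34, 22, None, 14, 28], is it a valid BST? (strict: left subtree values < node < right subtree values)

Level-order array: [48, 2, None, None, 34, 22, None, 14, 28]
Validate using subtree bounds (lo, hi): at each node, require lo < value < hi,
then recurse left with hi=value and right with lo=value.
Preorder trace (stopping at first violation):
  at node 48 with bounds (-inf, +inf): OK
  at node 2 with bounds (-inf, 48): OK
  at node 34 with bounds (2, 48): OK
  at node 22 with bounds (2, 34): OK
  at node 14 with bounds (2, 22): OK
  at node 28 with bounds (22, 34): OK
No violation found at any node.
Result: Valid BST


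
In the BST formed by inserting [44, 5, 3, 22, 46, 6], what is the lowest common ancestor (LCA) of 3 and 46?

Tree insertion order: [44, 5, 3, 22, 46, 6]
Tree (level-order array): [44, 5, 46, 3, 22, None, None, None, None, 6]
In a BST, the LCA of p=3, q=46 is the first node v on the
root-to-leaf path with p <= v <= q (go left if both < v, right if both > v).
Walk from root:
  at 44: 3 <= 44 <= 46, this is the LCA
LCA = 44


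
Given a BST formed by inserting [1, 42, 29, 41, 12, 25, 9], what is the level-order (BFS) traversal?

Tree insertion order: [1, 42, 29, 41, 12, 25, 9]
Tree (level-order array): [1, None, 42, 29, None, 12, 41, 9, 25]
BFS from the root, enqueuing left then right child of each popped node:
  queue [1] -> pop 1, enqueue [42], visited so far: [1]
  queue [42] -> pop 42, enqueue [29], visited so far: [1, 42]
  queue [29] -> pop 29, enqueue [12, 41], visited so far: [1, 42, 29]
  queue [12, 41] -> pop 12, enqueue [9, 25], visited so far: [1, 42, 29, 12]
  queue [41, 9, 25] -> pop 41, enqueue [none], visited so far: [1, 42, 29, 12, 41]
  queue [9, 25] -> pop 9, enqueue [none], visited so far: [1, 42, 29, 12, 41, 9]
  queue [25] -> pop 25, enqueue [none], visited so far: [1, 42, 29, 12, 41, 9, 25]
Result: [1, 42, 29, 12, 41, 9, 25]


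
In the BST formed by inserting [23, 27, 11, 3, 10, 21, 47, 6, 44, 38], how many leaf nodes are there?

Tree built from: [23, 27, 11, 3, 10, 21, 47, 6, 44, 38]
Tree (level-order array): [23, 11, 27, 3, 21, None, 47, None, 10, None, None, 44, None, 6, None, 38]
Rule: A leaf has 0 children.
Per-node child counts:
  node 23: 2 child(ren)
  node 11: 2 child(ren)
  node 3: 1 child(ren)
  node 10: 1 child(ren)
  node 6: 0 child(ren)
  node 21: 0 child(ren)
  node 27: 1 child(ren)
  node 47: 1 child(ren)
  node 44: 1 child(ren)
  node 38: 0 child(ren)
Matching nodes: [6, 21, 38]
Count of leaf nodes: 3


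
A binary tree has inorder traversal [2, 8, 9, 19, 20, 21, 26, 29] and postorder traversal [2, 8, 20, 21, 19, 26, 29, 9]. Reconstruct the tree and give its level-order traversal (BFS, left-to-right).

Inorder:   [2, 8, 9, 19, 20, 21, 26, 29]
Postorder: [2, 8, 20, 21, 19, 26, 29, 9]
Algorithm: postorder visits root last, so walk postorder right-to-left;
each value is the root of the current inorder slice — split it at that
value, recurse on the right subtree first, then the left.
Recursive splits:
  root=9; inorder splits into left=[2, 8], right=[19, 20, 21, 26, 29]
  root=29; inorder splits into left=[19, 20, 21, 26], right=[]
  root=26; inorder splits into left=[19, 20, 21], right=[]
  root=19; inorder splits into left=[], right=[20, 21]
  root=21; inorder splits into left=[20], right=[]
  root=20; inorder splits into left=[], right=[]
  root=8; inorder splits into left=[2], right=[]
  root=2; inorder splits into left=[], right=[]
Reconstructed level-order: [9, 8, 29, 2, 26, 19, 21, 20]


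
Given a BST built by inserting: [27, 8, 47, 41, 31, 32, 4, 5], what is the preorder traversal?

Tree insertion order: [27, 8, 47, 41, 31, 32, 4, 5]
Tree (level-order array): [27, 8, 47, 4, None, 41, None, None, 5, 31, None, None, None, None, 32]
Preorder traversal: [27, 8, 4, 5, 47, 41, 31, 32]


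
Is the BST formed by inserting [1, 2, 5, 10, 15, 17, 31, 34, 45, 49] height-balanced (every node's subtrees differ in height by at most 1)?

Tree (level-order array): [1, None, 2, None, 5, None, 10, None, 15, None, 17, None, 31, None, 34, None, 45, None, 49]
Definition: a tree is height-balanced if, at every node, |h(left) - h(right)| <= 1 (empty subtree has height -1).
Bottom-up per-node check:
  node 49: h_left=-1, h_right=-1, diff=0 [OK], height=0
  node 45: h_left=-1, h_right=0, diff=1 [OK], height=1
  node 34: h_left=-1, h_right=1, diff=2 [FAIL (|-1-1|=2 > 1)], height=2
  node 31: h_left=-1, h_right=2, diff=3 [FAIL (|-1-2|=3 > 1)], height=3
  node 17: h_left=-1, h_right=3, diff=4 [FAIL (|-1-3|=4 > 1)], height=4
  node 15: h_left=-1, h_right=4, diff=5 [FAIL (|-1-4|=5 > 1)], height=5
  node 10: h_left=-1, h_right=5, diff=6 [FAIL (|-1-5|=6 > 1)], height=6
  node 5: h_left=-1, h_right=6, diff=7 [FAIL (|-1-6|=7 > 1)], height=7
  node 2: h_left=-1, h_right=7, diff=8 [FAIL (|-1-7|=8 > 1)], height=8
  node 1: h_left=-1, h_right=8, diff=9 [FAIL (|-1-8|=9 > 1)], height=9
Node 34 violates the condition: |-1 - 1| = 2 > 1.
Result: Not balanced


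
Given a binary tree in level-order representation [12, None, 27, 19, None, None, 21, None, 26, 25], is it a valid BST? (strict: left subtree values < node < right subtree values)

Level-order array: [12, None, 27, 19, None, None, 21, None, 26, 25]
Validate using subtree bounds (lo, hi): at each node, require lo < value < hi,
then recurse left with hi=value and right with lo=value.
Preorder trace (stopping at first violation):
  at node 12 with bounds (-inf, +inf): OK
  at node 27 with bounds (12, +inf): OK
  at node 19 with bounds (12, 27): OK
  at node 21 with bounds (19, 27): OK
  at node 26 with bounds (21, 27): OK
  at node 25 with bounds (21, 26): OK
No violation found at any node.
Result: Valid BST


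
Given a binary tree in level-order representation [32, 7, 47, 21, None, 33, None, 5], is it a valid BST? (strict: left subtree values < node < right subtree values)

Level-order array: [32, 7, 47, 21, None, 33, None, 5]
Validate using subtree bounds (lo, hi): at each node, require lo < value < hi,
then recurse left with hi=value and right with lo=value.
Preorder trace (stopping at first violation):
  at node 32 with bounds (-inf, +inf): OK
  at node 7 with bounds (-inf, 32): OK
  at node 21 with bounds (-inf, 7): VIOLATION
Node 21 violates its bound: not (-inf < 21 < 7).
Result: Not a valid BST


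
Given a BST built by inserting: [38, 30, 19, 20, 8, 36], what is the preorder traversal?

Tree insertion order: [38, 30, 19, 20, 8, 36]
Tree (level-order array): [38, 30, None, 19, 36, 8, 20]
Preorder traversal: [38, 30, 19, 8, 20, 36]


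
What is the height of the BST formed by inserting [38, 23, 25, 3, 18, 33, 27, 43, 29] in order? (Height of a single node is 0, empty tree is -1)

Insertion order: [38, 23, 25, 3, 18, 33, 27, 43, 29]
Tree (level-order array): [38, 23, 43, 3, 25, None, None, None, 18, None, 33, None, None, 27, None, None, 29]
Compute height bottom-up (empty subtree = -1):
  height(18) = 1 + max(-1, -1) = 0
  height(3) = 1 + max(-1, 0) = 1
  height(29) = 1 + max(-1, -1) = 0
  height(27) = 1 + max(-1, 0) = 1
  height(33) = 1 + max(1, -1) = 2
  height(25) = 1 + max(-1, 2) = 3
  height(23) = 1 + max(1, 3) = 4
  height(43) = 1 + max(-1, -1) = 0
  height(38) = 1 + max(4, 0) = 5
Height = 5


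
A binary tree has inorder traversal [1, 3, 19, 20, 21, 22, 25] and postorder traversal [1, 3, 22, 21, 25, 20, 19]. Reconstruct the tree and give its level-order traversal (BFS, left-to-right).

Inorder:   [1, 3, 19, 20, 21, 22, 25]
Postorder: [1, 3, 22, 21, 25, 20, 19]
Algorithm: postorder visits root last, so walk postorder right-to-left;
each value is the root of the current inorder slice — split it at that
value, recurse on the right subtree first, then the left.
Recursive splits:
  root=19; inorder splits into left=[1, 3], right=[20, 21, 22, 25]
  root=20; inorder splits into left=[], right=[21, 22, 25]
  root=25; inorder splits into left=[21, 22], right=[]
  root=21; inorder splits into left=[], right=[22]
  root=22; inorder splits into left=[], right=[]
  root=3; inorder splits into left=[1], right=[]
  root=1; inorder splits into left=[], right=[]
Reconstructed level-order: [19, 3, 20, 1, 25, 21, 22]


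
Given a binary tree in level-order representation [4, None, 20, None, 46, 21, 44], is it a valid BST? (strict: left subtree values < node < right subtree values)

Level-order array: [4, None, 20, None, 46, 21, 44]
Validate using subtree bounds (lo, hi): at each node, require lo < value < hi,
then recurse left with hi=value and right with lo=value.
Preorder trace (stopping at first violation):
  at node 4 with bounds (-inf, +inf): OK
  at node 20 with bounds (4, +inf): OK
  at node 46 with bounds (20, +inf): OK
  at node 21 with bounds (20, 46): OK
  at node 44 with bounds (46, +inf): VIOLATION
Node 44 violates its bound: not (46 < 44 < +inf).
Result: Not a valid BST


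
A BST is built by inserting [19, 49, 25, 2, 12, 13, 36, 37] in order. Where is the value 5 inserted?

Starting tree (level order): [19, 2, 49, None, 12, 25, None, None, 13, None, 36, None, None, None, 37]
Insertion path: 19 -> 2 -> 12
Result: insert 5 as left child of 12
Final tree (level order): [19, 2, 49, None, 12, 25, None, 5, 13, None, 36, None, None, None, None, None, 37]


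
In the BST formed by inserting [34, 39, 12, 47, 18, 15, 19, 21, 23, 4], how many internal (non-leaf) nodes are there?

Tree built from: [34, 39, 12, 47, 18, 15, 19, 21, 23, 4]
Tree (level-order array): [34, 12, 39, 4, 18, None, 47, None, None, 15, 19, None, None, None, None, None, 21, None, 23]
Rule: An internal node has at least one child.
Per-node child counts:
  node 34: 2 child(ren)
  node 12: 2 child(ren)
  node 4: 0 child(ren)
  node 18: 2 child(ren)
  node 15: 0 child(ren)
  node 19: 1 child(ren)
  node 21: 1 child(ren)
  node 23: 0 child(ren)
  node 39: 1 child(ren)
  node 47: 0 child(ren)
Matching nodes: [34, 12, 18, 19, 21, 39]
Count of internal (non-leaf) nodes: 6


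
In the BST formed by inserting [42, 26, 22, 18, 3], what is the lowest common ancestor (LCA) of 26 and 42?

Tree insertion order: [42, 26, 22, 18, 3]
Tree (level-order array): [42, 26, None, 22, None, 18, None, 3]
In a BST, the LCA of p=26, q=42 is the first node v on the
root-to-leaf path with p <= v <= q (go left if both < v, right if both > v).
Walk from root:
  at 42: 26 <= 42 <= 42, this is the LCA
LCA = 42
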